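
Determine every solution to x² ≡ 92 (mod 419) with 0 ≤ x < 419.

55, 364

Since 419 ≡ 3 (mod 4), a square root of 92 is 92^((419+1)/4) = 92^105 mod 419.
Repeated squaring: 92^2≡84, 92^4≡352, 92^8≡299, 92^16≡154, 92^32≡252, 92^64≡235 (mod 419).
92^105 = 92^(64+32+8+1) ≡ 364 (mod 419).
Check: 364² = 132496 ≡ 92 (mod 419). The two roots are 55 and 364.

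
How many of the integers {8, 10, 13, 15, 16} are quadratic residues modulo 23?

3

(8/23) = +1 → QR.
(10/23) = -1 → non-residue.
(13/23) = +1 → QR.
(15/23) = -1 → non-residue.
(16/23) = +1 → QR.
Total quadratic residues among the 5: 3.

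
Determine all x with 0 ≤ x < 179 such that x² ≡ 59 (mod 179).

Since 179 ≡ 3 (mod 4), a square root of 59 is 59^((179+1)/4) = 59^45 mod 179.
Repeated squaring: 59^2≡80, 59^4≡135, 59^8≡146, 59^16≡15, 59^32≡46 (mod 179).
59^45 = 59^(32+8+4+1) ≡ 43 (mod 179).
Check: 43² = 1849 ≡ 59 (mod 179). The two roots are 43 and 136.

43, 136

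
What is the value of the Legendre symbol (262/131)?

First reduce: 262 ≡ 0 (mod 131).
Top reduces to 0: gcd > 1, so the symbol is 0.

0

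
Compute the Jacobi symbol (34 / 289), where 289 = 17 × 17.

Pull out 2: since 289 ≡ 1 (mod 8), (2/289) = +1.
Reciprocity: 17 ≡ 1 and 289 ≡ 1 (mod 4), so (17/289) = +(289/17).
Reduce top mod 17: now compute (0/17).
Top reduces to 0: gcd > 1, so the symbol is 0.

0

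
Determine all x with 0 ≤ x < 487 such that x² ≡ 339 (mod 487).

192, 295

Since 487 ≡ 3 (mod 4), a square root of 339 is 339^((487+1)/4) = 339^122 mod 487.
Repeated squaring: 339^2≡476, 339^4≡121, 339^8≡31, 339^16≡474, 339^32≡169, 339^64≡315 (mod 487).
339^122 = 339^(64+32+16+8+2) ≡ 295 (mod 487).
Check: 295² = 87025 ≡ 339 (mod 487). The two roots are 192 and 295.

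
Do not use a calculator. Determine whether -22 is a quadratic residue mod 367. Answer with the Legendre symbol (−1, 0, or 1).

1

First reduce: -22 ≡ 345 (mod 367).
Reciprocity: 345 ≡ 1 and 367 ≡ 3 (mod 4), so (345/367) = +(367/345).
Reduce top mod 345: now compute (22/345).
Pull out 2: since 345 ≡ 1 (mod 8), (2/345) = +1.
Reciprocity: 11 ≡ 3 and 345 ≡ 1 (mod 4), so (11/345) = +(345/11).
Reduce top mod 11: now compute (4/11).
Pull out 2^2: since 11 ≡ 3 (mod 8), (2/11) = -1, so (2/11)^2 = +1.
Reached (1/11) = 1. Collecting the sign flips along the way, the symbol is +1.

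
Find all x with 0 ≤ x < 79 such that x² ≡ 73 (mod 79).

Since 79 ≡ 3 (mod 4), a square root of 73 is 73^((79+1)/4) = 73^20 mod 79.
Repeated squaring: 73^2≡36, 73^4≡32, 73^8≡76, 73^16≡9 (mod 79).
73^20 = 73^(16+4) ≡ 51 (mod 79).
Check: 51² = 2601 ≡ 73 (mod 79). The two roots are 28 and 51.

28, 51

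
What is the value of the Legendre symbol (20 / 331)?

1

Pull out 2^2: since 331 ≡ 3 (mod 8), (2/331) = -1, so (2/331)^2 = +1.
Reciprocity: 5 ≡ 1 and 331 ≡ 3 (mod 4), so (5/331) = +(331/5).
Reduce top mod 5: now compute (1/5).
Reached (1/5) = 1. Collecting the sign flips along the way, the symbol is +1.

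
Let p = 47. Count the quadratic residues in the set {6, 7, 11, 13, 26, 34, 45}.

3

(6/47) = +1 → QR.
(7/47) = +1 → QR.
(11/47) = -1 → non-residue.
(13/47) = -1 → non-residue.
(26/47) = -1 → non-residue.
(34/47) = +1 → QR.
(45/47) = -1 → non-residue.
Total quadratic residues among the 7: 3.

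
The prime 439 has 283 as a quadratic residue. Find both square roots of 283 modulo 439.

40, 399

Since 439 ≡ 3 (mod 4), a square root of 283 is 283^((439+1)/4) = 283^110 mod 439.
Repeated squaring: 283^2≡191, 283^4≡44, 283^8≡180, 283^16≡353, 283^32≡372, 283^64≡99 (mod 439).
283^110 = 283^(64+32+8+4+2) ≡ 40 (mod 439).
Check: 40² = 1600 ≡ 283 (mod 439). The two roots are 40 and 399.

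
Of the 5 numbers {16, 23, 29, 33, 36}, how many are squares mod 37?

3

(16/37) = +1 → QR.
(23/37) = -1 → non-residue.
(29/37) = -1 → non-residue.
(33/37) = +1 → QR.
(36/37) = +1 → QR.
Total quadratic residues among the 5: 3.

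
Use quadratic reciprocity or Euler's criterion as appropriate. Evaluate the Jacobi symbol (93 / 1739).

Reciprocity: 93 ≡ 1 and 1739 ≡ 3 (mod 4), so (93/1739) = +(1739/93).
Reduce top mod 93: now compute (65/93).
Reciprocity: 65 ≡ 1 and 93 ≡ 1 (mod 4), so (65/93) = +(93/65).
Reduce top mod 65: now compute (28/65).
Pull out 2^2: since 65 ≡ 1 (mod 8), (2/65) = +1, so (2/65)^2 = +1.
Reciprocity: 7 ≡ 3 and 65 ≡ 1 (mod 4), so (7/65) = +(65/7).
Reduce top mod 7: now compute (2/7).
Pull out 2: since 7 ≡ 7 (mod 8), (2/7) = +1.
Reached (1/7) = 1. Collecting the sign flips along the way, the symbol is +1.

1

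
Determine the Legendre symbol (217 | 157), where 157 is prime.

-1

First reduce: 217 ≡ 60 (mod 157).
Pull out 2^2: since 157 ≡ 5 (mod 8), (2/157) = -1, so (2/157)^2 = +1.
Reciprocity: 15 ≡ 3 and 157 ≡ 1 (mod 4), so (15/157) = +(157/15).
Reduce top mod 15: now compute (7/15).
Reciprocity: 7 ≡ 3 and 15 ≡ 3 (mod 4), so (7/15) = −(15/7).
Reduce top mod 7: now compute (1/7).
Reached (1/7) = 1. Collecting the sign flips along the way, the symbol is -1.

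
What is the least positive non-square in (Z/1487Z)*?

5

(2/1487) = +1, so 2 is a residue.
(3/1487) = +1, so 3 is a residue.
(4/1487) = +1, so 4 is a residue.
(5/1487) = −1, so 5 is the smallest positive non-residue mod 1487.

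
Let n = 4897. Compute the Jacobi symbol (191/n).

Reciprocity: 191 ≡ 3 and 4897 ≡ 1 (mod 4), so (191/4897) = +(4897/191).
Reduce top mod 191: now compute (122/191).
Pull out 2: since 191 ≡ 7 (mod 8), (2/191) = +1.
Reciprocity: 61 ≡ 1 and 191 ≡ 3 (mod 4), so (61/191) = +(191/61).
Reduce top mod 61: now compute (8/61).
Pull out 2^3: since 61 ≡ 5 (mod 8), (2/61) = -1, so (2/61)^3 = -1.
Reached (1/61) = 1. Collecting the sign flips along the way, the symbol is -1.

-1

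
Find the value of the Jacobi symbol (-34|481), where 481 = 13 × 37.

-1

First reduce: -34 ≡ 447 (mod 481).
Reciprocity: 447 ≡ 3 and 481 ≡ 1 (mod 4), so (447/481) = +(481/447).
Reduce top mod 447: now compute (34/447).
Pull out 2: since 447 ≡ 7 (mod 8), (2/447) = +1.
Reciprocity: 17 ≡ 1 and 447 ≡ 3 (mod 4), so (17/447) = +(447/17).
Reduce top mod 17: now compute (5/17).
Reciprocity: 5 ≡ 1 and 17 ≡ 1 (mod 4), so (5/17) = +(17/5).
Reduce top mod 5: now compute (2/5).
Pull out 2: since 5 ≡ 5 (mod 8), (2/5) = -1.
Reached (1/5) = 1. Collecting the sign flips along the way, the symbol is -1.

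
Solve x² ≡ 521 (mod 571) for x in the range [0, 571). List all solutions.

Since 571 ≡ 3 (mod 4), a square root of 521 is 521^((571+1)/4) = 521^143 mod 571.
Repeated squaring: 521^2≡216, 521^4≡405, 521^8≡148, 521^16≡206, 521^32≡182, 521^64≡6, 521^128≡36 (mod 571).
521^143 = 521^(128+8+4+2+1) ≡ 377 (mod 571).
Check: 377² = 142129 ≡ 521 (mod 571). The two roots are 194 and 377.

194, 377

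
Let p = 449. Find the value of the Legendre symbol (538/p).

1

Euler's criterion: (538/449) ≡ 89^224 (mod 449).
89^2 ≡ 288 (mod 449)
89^4 ≡ 328 (mod 449)
89^8 ≡ 273 (mod 449)
89^16 ≡ 444 (mod 449)
89^32 ≡ 25 (mod 449)
89^64 ≡ 176 (mod 449)
89^128 ≡ 444 (mod 449)
89^224 = 89^(128+64+32) ≡ 1 (mod 449).
Result is 1, so (538/449) = 1.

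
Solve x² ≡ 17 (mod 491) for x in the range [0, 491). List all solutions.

80, 411

Since 491 ≡ 3 (mod 4), a square root of 17 is 17^((491+1)/4) = 17^123 mod 491.
Repeated squaring: 17^2≡289, 17^4≡51, 17^8≡146, 17^16≡203, 17^32≡456, 17^64≡243 (mod 491).
17^123 = 17^(64+32+16+8+2+1) ≡ 80 (mod 491).
Check: 80² = 6400 ≡ 17 (mod 491). The two roots are 80 and 411.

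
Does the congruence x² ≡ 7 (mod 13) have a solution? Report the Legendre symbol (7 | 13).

-1

Reciprocity: 7 ≡ 3 and 13 ≡ 1 (mod 4), so (7/13) = +(13/7).
Reduce top mod 7: now compute (6/7).
Pull out 2: since 7 ≡ 7 (mod 8), (2/7) = +1.
Reciprocity: 3 ≡ 3 and 7 ≡ 3 (mod 4), so (3/7) = −(7/3).
Reduce top mod 3: now compute (1/3).
Reached (1/3) = 1. Collecting the sign flips along the way, the symbol is -1.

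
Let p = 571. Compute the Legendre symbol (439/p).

1

Reciprocity: 439 ≡ 3 and 571 ≡ 3 (mod 4), so (439/571) = −(571/439).
Reduce top mod 439: now compute (132/439).
Pull out 2^2: since 439 ≡ 7 (mod 8), (2/439) = +1, so (2/439)^2 = +1.
Reciprocity: 33 ≡ 1 and 439 ≡ 3 (mod 4), so (33/439) = +(439/33).
Reduce top mod 33: now compute (10/33).
Pull out 2: since 33 ≡ 1 (mod 8), (2/33) = +1.
Reciprocity: 5 ≡ 1 and 33 ≡ 1 (mod 4), so (5/33) = +(33/5).
Reduce top mod 5: now compute (3/5).
Reciprocity: 3 ≡ 3 and 5 ≡ 1 (mod 4), so (3/5) = +(5/3).
Reduce top mod 3: now compute (2/3).
Pull out 2: since 3 ≡ 3 (mod 8), (2/3) = -1.
Reached (1/3) = 1. Collecting the sign flips along the way, the symbol is +1.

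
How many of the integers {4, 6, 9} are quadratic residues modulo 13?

(4/13) = +1 → QR.
(6/13) = -1 → non-residue.
(9/13) = +1 → QR.
Total quadratic residues among the 3: 2.

2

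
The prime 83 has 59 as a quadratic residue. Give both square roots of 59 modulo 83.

15, 68

Since 83 ≡ 3 (mod 4), a square root of 59 is 59^((83+1)/4) = 59^21 mod 83.
Repeated squaring: 59^2≡78, 59^4≡25, 59^8≡44, 59^16≡27 (mod 83).
59^21 = 59^(16+4+1) ≡ 68 (mod 83).
Check: 68² = 4624 ≡ 59 (mod 83). The two roots are 15 and 68.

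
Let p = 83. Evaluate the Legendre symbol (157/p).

Euler's criterion: (157/83) ≡ 74^41 (mod 83).
74^2 ≡ 81 (mod 83)
74^4 ≡ 4 (mod 83)
74^8 ≡ 16 (mod 83)
74^16 ≡ 7 (mod 83)
74^32 ≡ 49 (mod 83)
74^41 = 74^(32+8+1) ≡ 82 (mod 83).
Result is 82 ≡ −1, so (157/83) = −1.

-1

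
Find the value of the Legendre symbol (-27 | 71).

-1

Euler's criterion: (-27/71) ≡ 44^35 (mod 71).
44^2 ≡ 19 (mod 71)
44^4 ≡ 6 (mod 71)
44^8 ≡ 36 (mod 71)
44^16 ≡ 18 (mod 71)
44^32 ≡ 40 (mod 71)
44^35 = 44^(32+2+1) ≡ 70 (mod 71).
Result is 70 ≡ −1, so (-27/71) = −1.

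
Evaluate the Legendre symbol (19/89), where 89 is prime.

Reciprocity: 19 ≡ 3 and 89 ≡ 1 (mod 4), so (19/89) = +(89/19).
Reduce top mod 19: now compute (13/19).
Reciprocity: 13 ≡ 1 and 19 ≡ 3 (mod 4), so (13/19) = +(19/13).
Reduce top mod 13: now compute (6/13).
Pull out 2: since 13 ≡ 5 (mod 8), (2/13) = -1.
Reciprocity: 3 ≡ 3 and 13 ≡ 1 (mod 4), so (3/13) = +(13/3).
Reduce top mod 3: now compute (1/3).
Reached (1/3) = 1. Collecting the sign flips along the way, the symbol is -1.

-1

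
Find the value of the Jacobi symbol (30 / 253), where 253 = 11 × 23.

1

Pull out 2: since 253 ≡ 5 (mod 8), (2/253) = -1.
Reciprocity: 15 ≡ 3 and 253 ≡ 1 (mod 4), so (15/253) = +(253/15).
Reduce top mod 15: now compute (13/15).
Reciprocity: 13 ≡ 1 and 15 ≡ 3 (mod 4), so (13/15) = +(15/13).
Reduce top mod 13: now compute (2/13).
Pull out 2: since 13 ≡ 5 (mod 8), (2/13) = -1.
Reached (1/13) = 1. Collecting the sign flips along the way, the symbol is +1.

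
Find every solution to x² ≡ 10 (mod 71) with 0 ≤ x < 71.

Since 71 ≡ 3 (mod 4), a square root of 10 is 10^((71+1)/4) = 10^18 mod 71.
Repeated squaring: 10^2≡29, 10^4≡60, 10^8≡50, 10^16≡15 (mod 71).
10^18 = 10^(16+2) ≡ 9 (mod 71).
Check: 9² = 81 ≡ 10 (mod 71). The two roots are 9 and 62.

9, 62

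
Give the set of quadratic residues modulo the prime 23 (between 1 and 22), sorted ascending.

Square k = 1,…,11 (k and 23−k give the same square):
1²=1, 2²=4, 3²=9, 4²=16, 5²≡2, 6²≡13, 7²≡3, 8²≡18, 9²≡12, 10²≡8, 11²≡6 (mod 23).
So the quadratic residues mod 23 are {1, 2, 3, 4, 6, 8, 9, 12, 13, 16, 18}.

1 2 3 4 6 8 9 12 13 16 18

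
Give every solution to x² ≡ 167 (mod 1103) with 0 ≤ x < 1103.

361, 742

Since 1103 ≡ 3 (mod 4), a square root of 167 is 167^((1103+1)/4) = 167^276 mod 1103.
Repeated squaring: 167^2≡314, 167^4≡429, 167^8≡943, 167^16≡231, 167^32≡417, 167^64≡718, 167^128≡423, 167^256≡243 (mod 1103).
167^276 = 167^(256+16+4) ≡ 361 (mod 1103).
Check: 361² = 130321 ≡ 167 (mod 1103). The two roots are 361 and 742.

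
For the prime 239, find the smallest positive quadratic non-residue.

7

(2/239) = +1, so 2 is a residue.
(3/239) = +1, so 3 is a residue.
(4/239) = +1, so 4 is a residue.
(5/239) = +1, so 5 is a residue.
(6/239) = +1, so 6 is a residue.
(7/239) = −1, so 7 is the smallest positive non-residue mod 239.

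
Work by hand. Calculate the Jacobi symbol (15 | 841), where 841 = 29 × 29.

Reciprocity: 15 ≡ 3 and 841 ≡ 1 (mod 4), so (15/841) = +(841/15).
Reduce top mod 15: now compute (1/15).
Reached (1/15) = 1. Collecting the sign flips along the way, the symbol is +1.

1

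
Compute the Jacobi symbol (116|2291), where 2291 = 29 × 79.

Pull out 2^2: since 2291 ≡ 3 (mod 8), (2/2291) = -1, so (2/2291)^2 = +1.
Reciprocity: 29 ≡ 1 and 2291 ≡ 3 (mod 4), so (29/2291) = +(2291/29).
Reduce top mod 29: now compute (0/29).
Top reduces to 0: gcd > 1, so the symbol is 0.

0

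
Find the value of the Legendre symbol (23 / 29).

Euler's criterion: (23/29) ≡ 23^14 (mod 29).
23^2 ≡ 7 (mod 29)
23^4 ≡ 20 (mod 29)
23^8 ≡ 23 (mod 29)
23^14 = 23^(8+4+2) ≡ 1 (mod 29).
Result is 1, so (23/29) = 1.

1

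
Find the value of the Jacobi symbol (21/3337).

Reciprocity: 21 ≡ 1 and 3337 ≡ 1 (mod 4), so (21/3337) = +(3337/21).
Reduce top mod 21: now compute (19/21).
Reciprocity: 19 ≡ 3 and 21 ≡ 1 (mod 4), so (19/21) = +(21/19).
Reduce top mod 19: now compute (2/19).
Pull out 2: since 19 ≡ 3 (mod 8), (2/19) = -1.
Reached (1/19) = 1. Collecting the sign flips along the way, the symbol is -1.

-1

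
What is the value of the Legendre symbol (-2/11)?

Euler's criterion: (-2/11) ≡ 9^5 (mod 11).
9^2 ≡ 4 (mod 11)
9^4 ≡ 5 (mod 11)
9^5 = 9^(4+1) ≡ 1 (mod 11).
Result is 1, so (-2/11) = 1.

1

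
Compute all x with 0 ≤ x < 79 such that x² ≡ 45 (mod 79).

19, 60

Since 79 ≡ 3 (mod 4), a square root of 45 is 45^((79+1)/4) = 45^20 mod 79.
Repeated squaring: 45^2≡50, 45^4≡51, 45^8≡73, 45^16≡36 (mod 79).
45^20 = 45^(16+4) ≡ 19 (mod 79).
Check: 19² = 361 ≡ 45 (mod 79). The two roots are 19 and 60.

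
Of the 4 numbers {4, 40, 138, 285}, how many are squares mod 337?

(4/337) = +1 → QR.
(40/337) = -1 → non-residue.
(138/337) = -1 → non-residue.
(285/337) = +1 → QR.
Total quadratic residues among the 4: 2.

2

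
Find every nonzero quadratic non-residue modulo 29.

Square k = 1,…,14 (k and 29−k give the same square):
1²=1, 2²=4, 3²=9, 4²=16, 5²=25, 6²≡7, 7²≡20, 8²≡6, 9²≡23, 10²≡13, 11²≡5, 12²≡28, 13²≡24, 14²≡22 (mod 29).
The residues are {1, 4, 5, 6, 7, 9, 13, 16, 20, 22, 23, 24, 25, 28}; the non-residues are the remaining 14 nonzero classes.

2, 3, 8, 10, 11, 12, 14, 15, 17, 18, 19, 21, 26, 27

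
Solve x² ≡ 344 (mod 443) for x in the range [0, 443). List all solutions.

Since 443 ≡ 3 (mod 4), a square root of 344 is 344^((443+1)/4) = 344^111 mod 443.
Repeated squaring: 344^2≡55, 344^4≡367, 344^8≡17, 344^16≡289, 344^32≡237, 344^64≡351 (mod 443).
344^111 = 344^(64+32+8+4+2+1) ≡ 46 (mod 443).
Check: 46² = 2116 ≡ 344 (mod 443). The two roots are 46 and 397.

46, 397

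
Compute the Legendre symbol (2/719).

Pull out 2: since 719 ≡ 7 (mod 8), (2/719) = +1.
Reached (1/719) = 1. Collecting the sign flips along the way, the symbol is +1.

1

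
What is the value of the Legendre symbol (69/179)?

-1

Reciprocity: 69 ≡ 1 and 179 ≡ 3 (mod 4), so (69/179) = +(179/69).
Reduce top mod 69: now compute (41/69).
Reciprocity: 41 ≡ 1 and 69 ≡ 1 (mod 4), so (41/69) = +(69/41).
Reduce top mod 41: now compute (28/41).
Pull out 2^2: since 41 ≡ 1 (mod 8), (2/41) = +1, so (2/41)^2 = +1.
Reciprocity: 7 ≡ 3 and 41 ≡ 1 (mod 4), so (7/41) = +(41/7).
Reduce top mod 7: now compute (6/7).
Pull out 2: since 7 ≡ 7 (mod 8), (2/7) = +1.
Reciprocity: 3 ≡ 3 and 7 ≡ 3 (mod 4), so (3/7) = −(7/3).
Reduce top mod 3: now compute (1/3).
Reached (1/3) = 1. Collecting the sign flips along the way, the symbol is -1.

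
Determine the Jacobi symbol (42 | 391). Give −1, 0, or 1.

Pull out 2: since 391 ≡ 7 (mod 8), (2/391) = +1.
Reciprocity: 21 ≡ 1 and 391 ≡ 3 (mod 4), so (21/391) = +(391/21).
Reduce top mod 21: now compute (13/21).
Reciprocity: 13 ≡ 1 and 21 ≡ 1 (mod 4), so (13/21) = +(21/13).
Reduce top mod 13: now compute (8/13).
Pull out 2^3: since 13 ≡ 5 (mod 8), (2/13) = -1, so (2/13)^3 = -1.
Reached (1/13) = 1. Collecting the sign flips along the way, the symbol is -1.

-1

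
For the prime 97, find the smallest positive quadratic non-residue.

5

(2/97) = +1, so 2 is a residue.
(3/97) = +1, so 3 is a residue.
(4/97) = +1, so 4 is a residue.
(5/97) = −1, so 5 is the smallest positive non-residue mod 97.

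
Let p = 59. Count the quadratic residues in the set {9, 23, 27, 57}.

3

(9/59) = +1 → QR.
(23/59) = -1 → non-residue.
(27/59) = +1 → QR.
(57/59) = +1 → QR.
Total quadratic residues among the 4: 3.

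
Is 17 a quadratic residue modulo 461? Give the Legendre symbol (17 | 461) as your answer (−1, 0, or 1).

1

Euler's criterion: (17/461) ≡ 17^230 (mod 461).
17^2 ≡ 289 (mod 461)
17^4 ≡ 80 (mod 461)
17^8 ≡ 407 (mod 461)
17^16 ≡ 150 (mod 461)
17^32 ≡ 372 (mod 461)
17^64 ≡ 84 (mod 461)
17^128 ≡ 141 (mod 461)
17^230 = 17^(128+64+32+4+2) ≡ 1 (mod 461).
Result is 1, so (17/461) = 1.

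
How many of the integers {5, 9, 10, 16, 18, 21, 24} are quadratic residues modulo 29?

(5/29) = +1 → QR.
(9/29) = +1 → QR.
(10/29) = -1 → non-residue.
(16/29) = +1 → QR.
(18/29) = -1 → non-residue.
(21/29) = -1 → non-residue.
(24/29) = +1 → QR.
Total quadratic residues among the 7: 4.

4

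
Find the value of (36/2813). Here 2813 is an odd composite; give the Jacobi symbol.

1

Pull out 2^2: since 2813 ≡ 5 (mod 8), (2/2813) = -1, so (2/2813)^2 = +1.
Reciprocity: 9 ≡ 1 and 2813 ≡ 1 (mod 4), so (9/2813) = +(2813/9).
Reduce top mod 9: now compute (5/9).
Reciprocity: 5 ≡ 1 and 9 ≡ 1 (mod 4), so (5/9) = +(9/5).
Reduce top mod 5: now compute (4/5).
Pull out 2^2: since 5 ≡ 5 (mod 8), (2/5) = -1, so (2/5)^2 = +1.
Reached (1/5) = 1. Collecting the sign flips along the way, the symbol is +1.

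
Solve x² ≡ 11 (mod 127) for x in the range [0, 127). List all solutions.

30, 97

Since 127 ≡ 3 (mod 4), a square root of 11 is 11^((127+1)/4) = 11^32 mod 127.
Repeated squaring: 11^2≡121, 11^4≡36, 11^8≡26, 11^16≡41, 11^32≡30 (mod 127).
11^32 = 11^(32) ≡ 30 (mod 127).
Check: 30² = 900 ≡ 11 (mod 127). The two roots are 30 and 97.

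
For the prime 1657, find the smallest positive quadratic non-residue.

(2/1657) = +1, so 2 is a residue.
(3/1657) = +1, so 3 is a residue.
(4/1657) = +1, so 4 is a residue.
(5/1657) = −1, so 5 is the smallest positive non-residue mod 1657.

5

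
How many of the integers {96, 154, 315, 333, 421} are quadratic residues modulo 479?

(96/479) = +1 → QR.
(154/479) = +1 → QR.
(315/479) = +1 → QR.
(333/479) = -1 → non-residue.
(421/479) = +1 → QR.
Total quadratic residues among the 5: 4.

4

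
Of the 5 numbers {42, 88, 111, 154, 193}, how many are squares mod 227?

(42/227) = -1 → non-residue.
(88/227) = -1 → non-residue.
(111/227) = -1 → non-residue.
(154/227) = -1 → non-residue.
(193/227) = -1 → non-residue.
Total quadratic residues among the 5: 0.

0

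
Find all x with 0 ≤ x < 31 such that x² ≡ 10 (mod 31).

14, 17

Since 31 ≡ 3 (mod 4), a square root of 10 is 10^((31+1)/4) = 10^8 mod 31.
Repeated squaring: 10^2≡7, 10^4≡18, 10^8≡14 (mod 31).
10^8 = 10^(8) ≡ 14 (mod 31).
Check: 14² = 196 ≡ 10 (mod 31). The two roots are 14 and 17.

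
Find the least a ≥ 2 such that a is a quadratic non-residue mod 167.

(2/167) = +1, so 2 is a residue.
(3/167) = +1, so 3 is a residue.
(4/167) = +1, so 4 is a residue.
(5/167) = −1, so 5 is the smallest positive non-residue mod 167.

5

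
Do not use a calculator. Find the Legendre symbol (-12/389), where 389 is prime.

-1

Euler's criterion: (-12/389) ≡ 377^194 (mod 389).
377^2 ≡ 144 (mod 389)
377^4 ≡ 119 (mod 389)
377^8 ≡ 157 (mod 389)
377^16 ≡ 142 (mod 389)
377^32 ≡ 325 (mod 389)
377^64 ≡ 206 (mod 389)
377^128 ≡ 35 (mod 389)
377^194 = 377^(128+64+2) ≡ 388 (mod 389).
Result is 388 ≡ −1, so (-12/389) = −1.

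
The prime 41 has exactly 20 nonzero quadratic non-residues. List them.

Square k = 1,…,20 (k and 41−k give the same square):
1²=1, 2²=4, 3²=9, 4²=16, 5²=25, 6²=36, 7²≡8, 8²≡23, 9²≡40, 10²≡18, 11²≡39, 12²≡21, 13²≡5, 14²≡32, 15²≡20, 16²≡10, 17²≡2, 18²≡37, 19²≡33, 20²≡31 (mod 41).
The residues are {1, 2, 4, 5, 8, 9, 10, 16, 18, 20, 21, 23, 25, 31, 32, 33, 36, 37, 39, 40}; the non-residues are the remaining 20 nonzero classes.

3,6,7,11,12,13,14,15,17,19,22,24,26,27,28,29,30,34,35,38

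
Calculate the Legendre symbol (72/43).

First reduce: 72 ≡ 29 (mod 43).
Reciprocity: 29 ≡ 1 and 43 ≡ 3 (mod 4), so (29/43) = +(43/29).
Reduce top mod 29: now compute (14/29).
Pull out 2: since 29 ≡ 5 (mod 8), (2/29) = -1.
Reciprocity: 7 ≡ 3 and 29 ≡ 1 (mod 4), so (7/29) = +(29/7).
Reduce top mod 7: now compute (1/7).
Reached (1/7) = 1. Collecting the sign flips along the way, the symbol is -1.

-1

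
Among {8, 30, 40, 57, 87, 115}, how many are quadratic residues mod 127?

(8/127) = +1 → QR.
(30/127) = +1 → QR.
(40/127) = -1 → non-residue.
(57/127) = -1 → non-residue.
(87/127) = +1 → QR.
(115/127) = +1 → QR.
Total quadratic residues among the 6: 4.

4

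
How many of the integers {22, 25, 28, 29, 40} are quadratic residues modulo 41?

(22/41) = -1 → non-residue.
(25/41) = +1 → QR.
(28/41) = -1 → non-residue.
(29/41) = -1 → non-residue.
(40/41) = +1 → QR.
Total quadratic residues among the 5: 2.

2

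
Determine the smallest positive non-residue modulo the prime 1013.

(2/1013) = −1, so 2 is the smallest positive non-residue mod 1013.

2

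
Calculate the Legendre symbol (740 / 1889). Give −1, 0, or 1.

-1

Pull out 2^2: since 1889 ≡ 1 (mod 8), (2/1889) = +1, so (2/1889)^2 = +1.
Reciprocity: 185 ≡ 1 and 1889 ≡ 1 (mod 4), so (185/1889) = +(1889/185).
Reduce top mod 185: now compute (39/185).
Reciprocity: 39 ≡ 3 and 185 ≡ 1 (mod 4), so (39/185) = +(185/39).
Reduce top mod 39: now compute (29/39).
Reciprocity: 29 ≡ 1 and 39 ≡ 3 (mod 4), so (29/39) = +(39/29).
Reduce top mod 29: now compute (10/29).
Pull out 2: since 29 ≡ 5 (mod 8), (2/29) = -1.
Reciprocity: 5 ≡ 1 and 29 ≡ 1 (mod 4), so (5/29) = +(29/5).
Reduce top mod 5: now compute (4/5).
Pull out 2^2: since 5 ≡ 5 (mod 8), (2/5) = -1, so (2/5)^2 = +1.
Reached (1/5) = 1. Collecting the sign flips along the way, the symbol is -1.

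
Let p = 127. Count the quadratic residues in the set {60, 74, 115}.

(60/127) = +1 → QR.
(74/127) = +1 → QR.
(115/127) = +1 → QR.
Total quadratic residues among the 3: 3.

3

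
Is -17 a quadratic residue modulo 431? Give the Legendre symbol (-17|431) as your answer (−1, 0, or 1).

1

First reduce: -17 ≡ 414 (mod 431).
Pull out 2: since 431 ≡ 7 (mod 8), (2/431) = +1.
Reciprocity: 207 ≡ 3 and 431 ≡ 3 (mod 4), so (207/431) = −(431/207).
Reduce top mod 207: now compute (17/207).
Reciprocity: 17 ≡ 1 and 207 ≡ 3 (mod 4), so (17/207) = +(207/17).
Reduce top mod 17: now compute (3/17).
Reciprocity: 3 ≡ 3 and 17 ≡ 1 (mod 4), so (3/17) = +(17/3).
Reduce top mod 3: now compute (2/3).
Pull out 2: since 3 ≡ 3 (mod 8), (2/3) = -1.
Reached (1/3) = 1. Collecting the sign flips along the way, the symbol is +1.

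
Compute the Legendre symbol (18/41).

Euler's criterion: (18/41) ≡ 18^20 (mod 41).
18^2 ≡ 37 (mod 41)
18^4 ≡ 16 (mod 41)
18^8 ≡ 10 (mod 41)
18^16 ≡ 18 (mod 41)
18^20 = 18^(16+4) ≡ 1 (mod 41).
Result is 1, so (18/41) = 1.

1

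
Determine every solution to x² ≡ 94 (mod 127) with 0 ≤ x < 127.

Since 127 ≡ 3 (mod 4), a square root of 94 is 94^((127+1)/4) = 94^32 mod 127.
Repeated squaring: 94^2≡73, 94^4≡122, 94^8≡25, 94^16≡117, 94^32≡100 (mod 127).
94^32 = 94^(32) ≡ 100 (mod 127).
Check: 100² = 10000 ≡ 94 (mod 127). The two roots are 27 and 100.

27, 100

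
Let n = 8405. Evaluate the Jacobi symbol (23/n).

-1

Reciprocity: 23 ≡ 3 and 8405 ≡ 1 (mod 4), so (23/8405) = +(8405/23).
Reduce top mod 23: now compute (10/23).
Pull out 2: since 23 ≡ 7 (mod 8), (2/23) = +1.
Reciprocity: 5 ≡ 1 and 23 ≡ 3 (mod 4), so (5/23) = +(23/5).
Reduce top mod 5: now compute (3/5).
Reciprocity: 3 ≡ 3 and 5 ≡ 1 (mod 4), so (3/5) = +(5/3).
Reduce top mod 3: now compute (2/3).
Pull out 2: since 3 ≡ 3 (mod 8), (2/3) = -1.
Reached (1/3) = 1. Collecting the sign flips along the way, the symbol is -1.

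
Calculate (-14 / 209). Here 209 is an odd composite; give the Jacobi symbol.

-1

First reduce: -14 ≡ 195 (mod 209).
Reciprocity: 195 ≡ 3 and 209 ≡ 1 (mod 4), so (195/209) = +(209/195).
Reduce top mod 195: now compute (14/195).
Pull out 2: since 195 ≡ 3 (mod 8), (2/195) = -1.
Reciprocity: 7 ≡ 3 and 195 ≡ 3 (mod 4), so (7/195) = −(195/7).
Reduce top mod 7: now compute (6/7).
Pull out 2: since 7 ≡ 7 (mod 8), (2/7) = +1.
Reciprocity: 3 ≡ 3 and 7 ≡ 3 (mod 4), so (3/7) = −(7/3).
Reduce top mod 3: now compute (1/3).
Reached (1/3) = 1. Collecting the sign flips along the way, the symbol is -1.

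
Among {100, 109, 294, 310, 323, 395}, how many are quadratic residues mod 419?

(100/419) = +1 → QR.
(109/419) = -1 → non-residue.
(294/419) = -1 → non-residue.
(310/419) = +1 → QR.
(323/419) = +1 → QR.
(395/419) = +1 → QR.
Total quadratic residues among the 6: 4.

4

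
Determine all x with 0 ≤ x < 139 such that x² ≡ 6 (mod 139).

Since 139 ≡ 3 (mod 4), a square root of 6 is 6^((139+1)/4) = 6^35 mod 139.
Repeated squaring: 6^2≡36, 6^4≡45, 6^8≡79, 6^16≡125, 6^32≡57 (mod 139).
6^35 = 6^(32+2+1) ≡ 80 (mod 139).
Check: 80² = 6400 ≡ 6 (mod 139). The two roots are 59 and 80.

59, 80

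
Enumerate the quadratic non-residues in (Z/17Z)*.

3, 5, 6, 7, 10, 11, 12, 14

Square k = 1,…,8 (k and 17−k give the same square):
1²=1, 2²=4, 3²=9, 4²=16, 5²≡8, 6²≡2, 7²≡15, 8²≡13 (mod 17).
The residues are {1, 2, 4, 8, 9, 13, 15, 16}; the non-residues are the remaining 8 nonzero classes.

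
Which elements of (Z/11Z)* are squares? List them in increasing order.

Square k = 1,…,5 (k and 11−k give the same square):
1²=1, 2²=4, 3²=9, 4²≡5, 5²≡3 (mod 11).
So the quadratic residues mod 11 are {1, 3, 4, 5, 9}.

1, 3, 4, 5, 9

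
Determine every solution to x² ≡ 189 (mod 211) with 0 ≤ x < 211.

Since 211 ≡ 3 (mod 4), a square root of 189 is 189^((211+1)/4) = 189^53 mod 211.
Repeated squaring: 189^2≡62, 189^4≡46, 189^8≡6, 189^16≡36, 189^32≡30 (mod 211).
189^53 = 189^(32+16+4+1) ≡ 20 (mod 211).
Check: 20² = 400 ≡ 189 (mod 211). The two roots are 20 and 191.

20, 191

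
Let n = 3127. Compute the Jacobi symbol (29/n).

1

Reciprocity: 29 ≡ 1 and 3127 ≡ 3 (mod 4), so (29/3127) = +(3127/29).
Reduce top mod 29: now compute (24/29).
Pull out 2^3: since 29 ≡ 5 (mod 8), (2/29) = -1, so (2/29)^3 = -1.
Reciprocity: 3 ≡ 3 and 29 ≡ 1 (mod 4), so (3/29) = +(29/3).
Reduce top mod 3: now compute (2/3).
Pull out 2: since 3 ≡ 3 (mod 8), (2/3) = -1.
Reached (1/3) = 1. Collecting the sign flips along the way, the symbol is +1.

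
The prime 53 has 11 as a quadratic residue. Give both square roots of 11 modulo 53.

8, 45

53 ≡ 1 (mod 4), so we find a root by search.
Trying successive values, 8² = 64 ≡ 11 (mod 53). The other root is 53 − 8 = 45.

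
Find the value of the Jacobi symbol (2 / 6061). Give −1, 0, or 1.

-1

Pull out 2: since 6061 ≡ 5 (mod 8), (2/6061) = -1.
Reached (1/6061) = 1. Collecting the sign flips along the way, the symbol is -1.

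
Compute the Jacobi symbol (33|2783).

Reciprocity: 33 ≡ 1 and 2783 ≡ 3 (mod 4), so (33/2783) = +(2783/33).
Reduce top mod 33: now compute (11/33).
Reciprocity: 11 ≡ 3 and 33 ≡ 1 (mod 4), so (11/33) = +(33/11).
Reduce top mod 11: now compute (0/11).
Top reduces to 0: gcd > 1, so the symbol is 0.

0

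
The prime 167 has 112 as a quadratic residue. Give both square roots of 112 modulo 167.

Since 167 ≡ 3 (mod 4), a square root of 112 is 112^((167+1)/4) = 112^42 mod 167.
Repeated squaring: 112^2≡19, 112^4≡27, 112^8≡61, 112^16≡47, 112^32≡38 (mod 167).
112^42 = 112^(32+8+2) ≡ 121 (mod 167).
Check: 121² = 14641 ≡ 112 (mod 167). The two roots are 46 and 121.

46, 121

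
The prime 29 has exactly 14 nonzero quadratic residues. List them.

1,4,5,6,7,9,13,16,20,22,23,24,25,28

Square k = 1,…,14 (k and 29−k give the same square):
1²=1, 2²=4, 3²=9, 4²=16, 5²=25, 6²≡7, 7²≡20, 8²≡6, 9²≡23, 10²≡13, 11²≡5, 12²≡28, 13²≡24, 14²≡22 (mod 29).
So the quadratic residues mod 29 are {1, 4, 5, 6, 7, 9, 13, 16, 20, 22, 23, 24, 25, 28}.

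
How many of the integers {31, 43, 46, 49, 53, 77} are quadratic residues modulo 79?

3

(31/79) = +1 → QR.
(43/79) = -1 → non-residue.
(46/79) = +1 → QR.
(49/79) = +1 → QR.
(53/79) = -1 → non-residue.
(77/79) = -1 → non-residue.
Total quadratic residues among the 6: 3.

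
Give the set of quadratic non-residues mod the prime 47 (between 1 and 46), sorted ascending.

Square k = 1,…,23 (k and 47−k give the same square):
1²=1, 2²=4, 3²=9, 4²=16, 5²=25, 6²=36, 7²≡2, 8²≡17, 9²≡34, 10²≡6, 11²≡27, 12²≡3, 13²≡28, 14²≡8, 15²≡37, 16²≡21, 17²≡7, 18²≡42, 19²≡32, 20²≡24, 21²≡18, 22²≡14, 23²≡12 (mod 47).
The residues are {1, 2, 3, 4, 6, 7, 8, 9, 12, 14, 16, 17, 18, 21, 24, 25, 27, 28, 32, 34, 36, 37, 42}; the non-residues are the remaining 23 nonzero classes.

5, 10, 11, 13, 15, 19, 20, 22, 23, 26, 29, 30, 31, 33, 35, 38, 39, 40, 41, 43, 44, 45, 46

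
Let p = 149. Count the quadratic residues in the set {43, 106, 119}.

(43/149) = -1 → non-residue.
(106/149) = -1 → non-residue.
(119/149) = +1 → QR.
Total quadratic residues among the 3: 1.

1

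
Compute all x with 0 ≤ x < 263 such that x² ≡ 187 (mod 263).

Since 263 ≡ 3 (mod 4), a square root of 187 is 187^((263+1)/4) = 187^66 mod 263.
Repeated squaring: 187^2≡253, 187^4≡100, 187^8≡6, 187^16≡36, 187^32≡244, 187^64≡98 (mod 263).
187^66 = 187^(64+2) ≡ 72 (mod 263).
Check: 72² = 5184 ≡ 187 (mod 263). The two roots are 72 and 191.

72, 191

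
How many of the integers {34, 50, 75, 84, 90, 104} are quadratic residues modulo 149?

1

(34/149) = -1 → non-residue.
(50/149) = -1 → non-residue.
(75/149) = -1 → non-residue.
(84/149) = -1 → non-residue.
(90/149) = -1 → non-residue.
(104/149) = +1 → QR.
Total quadratic residues among the 6: 1.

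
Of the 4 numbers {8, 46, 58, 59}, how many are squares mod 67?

1

(8/67) = -1 → non-residue.
(46/67) = -1 → non-residue.
(58/67) = -1 → non-residue.
(59/67) = +1 → QR.
Total quadratic residues among the 4: 1.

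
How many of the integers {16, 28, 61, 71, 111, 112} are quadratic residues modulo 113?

5

(16/113) = +1 → QR.
(28/113) = +1 → QR.
(61/113) = +1 → QR.
(71/113) = -1 → non-residue.
(111/113) = +1 → QR.
(112/113) = +1 → QR.
Total quadratic residues among the 6: 5.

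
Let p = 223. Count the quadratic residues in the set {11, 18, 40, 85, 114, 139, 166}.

3

(11/223) = -1 → non-residue.
(18/223) = +1 → QR.
(40/223) = -1 → non-residue.
(85/223) = -1 → non-residue.
(114/223) = -1 → non-residue.
(139/223) = +1 → QR.
(166/223) = +1 → QR.
Total quadratic residues among the 7: 3.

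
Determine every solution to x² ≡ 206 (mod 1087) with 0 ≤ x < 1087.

Since 1087 ≡ 3 (mod 4), a square root of 206 is 206^((1087+1)/4) = 206^272 mod 1087.
Repeated squaring: 206^2≡43, 206^4≡762, 206^8≡186, 206^16≡899, 206^32≡560, 206^64≡544, 206^128≡272, 206^256≡68 (mod 1087).
206^272 = 206^(256+16) ≡ 260 (mod 1087).
Check: 260² = 67600 ≡ 206 (mod 1087). The two roots are 260 and 827.

260, 827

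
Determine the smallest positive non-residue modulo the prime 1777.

5

(2/1777) = +1, so 2 is a residue.
(3/1777) = +1, so 3 is a residue.
(4/1777) = +1, so 4 is a residue.
(5/1777) = −1, so 5 is the smallest positive non-residue mod 1777.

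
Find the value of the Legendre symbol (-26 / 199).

-1

First reduce: -26 ≡ 173 (mod 199).
Reciprocity: 173 ≡ 1 and 199 ≡ 3 (mod 4), so (173/199) = +(199/173).
Reduce top mod 173: now compute (26/173).
Pull out 2: since 173 ≡ 5 (mod 8), (2/173) = -1.
Reciprocity: 13 ≡ 1 and 173 ≡ 1 (mod 4), so (13/173) = +(173/13).
Reduce top mod 13: now compute (4/13).
Pull out 2^2: since 13 ≡ 5 (mod 8), (2/13) = -1, so (2/13)^2 = +1.
Reached (1/13) = 1. Collecting the sign flips along the way, the symbol is -1.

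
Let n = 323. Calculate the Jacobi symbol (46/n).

1

Pull out 2: since 323 ≡ 3 (mod 8), (2/323) = -1.
Reciprocity: 23 ≡ 3 and 323 ≡ 3 (mod 4), so (23/323) = −(323/23).
Reduce top mod 23: now compute (1/23).
Reached (1/23) = 1. Collecting the sign flips along the way, the symbol is +1.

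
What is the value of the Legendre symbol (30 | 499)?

Pull out 2: since 499 ≡ 3 (mod 8), (2/499) = -1.
Reciprocity: 15 ≡ 3 and 499 ≡ 3 (mod 4), so (15/499) = −(499/15).
Reduce top mod 15: now compute (4/15).
Pull out 2^2: since 15 ≡ 7 (mod 8), (2/15) = +1, so (2/15)^2 = +1.
Reached (1/15) = 1. Collecting the sign flips along the way, the symbol is +1.

1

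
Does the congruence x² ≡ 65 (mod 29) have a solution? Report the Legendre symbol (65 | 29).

Euler's criterion: (65/29) ≡ 7^14 (mod 29).
7^2 ≡ 20 (mod 29)
7^4 ≡ 23 (mod 29)
7^8 ≡ 7 (mod 29)
7^14 = 7^(8+4+2) ≡ 1 (mod 29).
Result is 1, so (65/29) = 1.

1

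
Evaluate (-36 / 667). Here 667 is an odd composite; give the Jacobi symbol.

-1

First reduce: -36 ≡ 631 (mod 667).
Reciprocity: 631 ≡ 3 and 667 ≡ 3 (mod 4), so (631/667) = −(667/631).
Reduce top mod 631: now compute (36/631).
Pull out 2^2: since 631 ≡ 7 (mod 8), (2/631) = +1, so (2/631)^2 = +1.
Reciprocity: 9 ≡ 1 and 631 ≡ 3 (mod 4), so (9/631) = +(631/9).
Reduce top mod 9: now compute (1/9).
Reached (1/9) = 1. Collecting the sign flips along the way, the symbol is -1.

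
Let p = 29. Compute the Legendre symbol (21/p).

-1

Euler's criterion: (21/29) ≡ 21^14 (mod 29).
21^2 ≡ 6 (mod 29)
21^4 ≡ 7 (mod 29)
21^8 ≡ 20 (mod 29)
21^14 = 21^(8+4+2) ≡ 28 (mod 29).
Result is 28 ≡ −1, so (21/29) = −1.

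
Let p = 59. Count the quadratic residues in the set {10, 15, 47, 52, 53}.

(10/59) = -1 → non-residue.
(15/59) = +1 → QR.
(47/59) = -1 → non-residue.
(52/59) = -1 → non-residue.
(53/59) = +1 → QR.
Total quadratic residues among the 5: 2.

2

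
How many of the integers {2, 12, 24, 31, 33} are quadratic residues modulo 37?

2

(2/37) = -1 → non-residue.
(12/37) = +1 → QR.
(24/37) = -1 → non-residue.
(31/37) = -1 → non-residue.
(33/37) = +1 → QR.
Total quadratic residues among the 5: 2.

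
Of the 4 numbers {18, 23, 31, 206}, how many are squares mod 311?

(18/311) = +1 → QR.
(23/311) = -1 → non-residue.
(31/311) = -1 → non-residue.
(206/311) = -1 → non-residue.
Total quadratic residues among the 4: 1.

1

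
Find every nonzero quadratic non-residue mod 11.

Square k = 1,…,5 (k and 11−k give the same square):
1²=1, 2²=4, 3²=9, 4²≡5, 5²≡3 (mod 11).
The residues are {1, 3, 4, 5, 9}; the non-residues are the remaining 5 nonzero classes.

2 6 7 8 10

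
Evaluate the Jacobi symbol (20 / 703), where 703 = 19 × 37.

Pull out 2^2: since 703 ≡ 7 (mod 8), (2/703) = +1, so (2/703)^2 = +1.
Reciprocity: 5 ≡ 1 and 703 ≡ 3 (mod 4), so (5/703) = +(703/5).
Reduce top mod 5: now compute (3/5).
Reciprocity: 3 ≡ 3 and 5 ≡ 1 (mod 4), so (3/5) = +(5/3).
Reduce top mod 3: now compute (2/3).
Pull out 2: since 3 ≡ 3 (mod 8), (2/3) = -1.
Reached (1/3) = 1. Collecting the sign flips along the way, the symbol is -1.

-1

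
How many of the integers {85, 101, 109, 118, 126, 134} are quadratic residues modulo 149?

(85/149) = +1 → QR.
(101/149) = -1 → non-residue.
(109/149) = -1 → non-residue.
(118/149) = +1 → QR.
(126/149) = -1 → non-residue.
(134/149) = -1 → non-residue.
Total quadratic residues among the 6: 2.

2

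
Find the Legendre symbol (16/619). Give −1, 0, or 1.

1

Euler's criterion: (16/619) ≡ 16^309 (mod 619).
16^2 ≡ 256 (mod 619)
16^4 ≡ 541 (mod 619)
16^8 ≡ 513 (mod 619)
16^16 ≡ 94 (mod 619)
16^32 ≡ 170 (mod 619)
16^64 ≡ 426 (mod 619)
16^128 ≡ 109 (mod 619)
16^256 ≡ 120 (mod 619)
16^309 = 16^(256+32+16+4+1) ≡ 1 (mod 619).
Result is 1, so (16/619) = 1.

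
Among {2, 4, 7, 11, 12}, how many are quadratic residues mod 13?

2

(2/13) = -1 → non-residue.
(4/13) = +1 → QR.
(7/13) = -1 → non-residue.
(11/13) = -1 → non-residue.
(12/13) = +1 → QR.
Total quadratic residues among the 5: 2.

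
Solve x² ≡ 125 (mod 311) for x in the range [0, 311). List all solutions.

Since 311 ≡ 3 (mod 4), a square root of 125 is 125^((311+1)/4) = 125^78 mod 311.
Repeated squaring: 125^2≡75, 125^4≡27, 125^8≡107, 125^16≡253, 125^32≡254, 125^64≡139 (mod 311).
125^78 = 125^(64+8+4+2) ≡ 274 (mod 311).
Check: 274² = 75076 ≡ 125 (mod 311). The two roots are 37 and 274.

37, 274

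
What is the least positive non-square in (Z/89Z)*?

(2/89) = +1, so 2 is a residue.
(3/89) = −1, so 3 is the smallest positive non-residue mod 89.

3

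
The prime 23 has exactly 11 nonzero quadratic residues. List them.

Square k = 1,…,11 (k and 23−k give the same square):
1²=1, 2²=4, 3²=9, 4²=16, 5²≡2, 6²≡13, 7²≡3, 8²≡18, 9²≡12, 10²≡8, 11²≡6 (mod 23).
So the quadratic residues mod 23 are {1, 2, 3, 4, 6, 8, 9, 12, 13, 16, 18}.

1 2 3 4 6 8 9 12 13 16 18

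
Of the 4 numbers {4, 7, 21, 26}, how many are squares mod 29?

(4/29) = +1 → QR.
(7/29) = +1 → QR.
(21/29) = -1 → non-residue.
(26/29) = -1 → non-residue.
Total quadratic residues among the 4: 2.

2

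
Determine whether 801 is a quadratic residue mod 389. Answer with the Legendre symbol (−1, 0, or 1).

-1

Euler's criterion: (801/389) ≡ 23^194 (mod 389).
23^2 ≡ 140 (mod 389)
23^4 ≡ 150 (mod 389)
23^8 ≡ 327 (mod 389)
23^16 ≡ 343 (mod 389)
23^32 ≡ 171 (mod 389)
23^64 ≡ 66 (mod 389)
23^128 ≡ 77 (mod 389)
23^194 = 23^(128+64+2) ≡ 388 (mod 389).
Result is 388 ≡ −1, so (801/389) = −1.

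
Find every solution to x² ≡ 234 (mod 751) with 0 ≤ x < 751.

Since 751 ≡ 3 (mod 4), a square root of 234 is 234^((751+1)/4) = 234^188 mod 751.
Repeated squaring: 234^2≡684, 234^4≡734, 234^8≡289, 234^16≡160, 234^32≡66, 234^64≡601, 234^128≡721 (mod 751).
234^188 = 234^(128+32+16+8+4) ≡ 663 (mod 751).
Check: 663² = 439569 ≡ 234 (mod 751). The two roots are 88 and 663.

88, 663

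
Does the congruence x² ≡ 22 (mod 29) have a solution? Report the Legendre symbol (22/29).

Pull out 2: since 29 ≡ 5 (mod 8), (2/29) = -1.
Reciprocity: 11 ≡ 3 and 29 ≡ 1 (mod 4), so (11/29) = +(29/11).
Reduce top mod 11: now compute (7/11).
Reciprocity: 7 ≡ 3 and 11 ≡ 3 (mod 4), so (7/11) = −(11/7).
Reduce top mod 7: now compute (4/7).
Pull out 2^2: since 7 ≡ 7 (mod 8), (2/7) = +1, so (2/7)^2 = +1.
Reached (1/7) = 1. Collecting the sign flips along the way, the symbol is +1.

1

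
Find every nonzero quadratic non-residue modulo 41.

Square k = 1,…,20 (k and 41−k give the same square):
1²=1, 2²=4, 3²=9, 4²=16, 5²=25, 6²=36, 7²≡8, 8²≡23, 9²≡40, 10²≡18, 11²≡39, 12²≡21, 13²≡5, 14²≡32, 15²≡20, 16²≡10, 17²≡2, 18²≡37, 19²≡33, 20²≡31 (mod 41).
The residues are {1, 2, 4, 5, 8, 9, 10, 16, 18, 20, 21, 23, 25, 31, 32, 33, 36, 37, 39, 40}; the non-residues are the remaining 20 nonzero classes.

3,6,7,11,12,13,14,15,17,19,22,24,26,27,28,29,30,34,35,38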